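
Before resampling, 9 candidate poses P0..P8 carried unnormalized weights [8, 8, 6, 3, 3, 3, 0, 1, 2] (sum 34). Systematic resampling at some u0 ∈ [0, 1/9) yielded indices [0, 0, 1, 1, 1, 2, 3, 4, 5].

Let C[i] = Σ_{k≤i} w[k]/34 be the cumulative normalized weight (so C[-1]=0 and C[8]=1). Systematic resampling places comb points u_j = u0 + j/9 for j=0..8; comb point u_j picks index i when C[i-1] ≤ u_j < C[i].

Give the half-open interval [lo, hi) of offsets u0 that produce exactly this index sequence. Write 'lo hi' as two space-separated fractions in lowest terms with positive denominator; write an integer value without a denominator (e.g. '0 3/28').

2/153 7/306

C = [4/17, 8/17, 11/17, 25/34, 14/17, 31/34, 31/34, 16/17, 1]
j=0 picked index 0: u0 ∈ [0, 4/17)
j=1 picked index 0: u0 ∈ [-1/9, 19/153)
j=2 picked index 1: u0 ∈ [2/153, 38/153)
j=3 picked index 1: u0 ∈ [-5/51, 7/51)
j=4 picked index 1: u0 ∈ [-32/153, 4/153)
j=5 picked index 2: u0 ∈ [-13/153, 14/153)
j=6 picked index 3: u0 ∈ [-1/51, 7/102)
j=7 picked index 4: u0 ∈ [-13/306, 7/153)
j=8 picked index 5: u0 ∈ [-10/153, 7/306)
intersection: [2/153, 7/306)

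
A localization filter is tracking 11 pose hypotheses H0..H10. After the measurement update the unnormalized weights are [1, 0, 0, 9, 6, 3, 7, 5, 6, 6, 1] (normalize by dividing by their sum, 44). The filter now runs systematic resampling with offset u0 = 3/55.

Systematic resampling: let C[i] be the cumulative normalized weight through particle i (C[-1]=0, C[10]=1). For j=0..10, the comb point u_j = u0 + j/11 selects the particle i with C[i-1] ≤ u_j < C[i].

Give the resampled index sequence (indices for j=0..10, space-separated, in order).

3 3 4 4 5 6 7 7 8 9 9

C = [1/44, 1/44, 1/44, 5/22, 4/11, 19/44, 13/22, 31/44, 37/44, 43/44, 1]
j=0: u_0=3/55 ∈ [1/44, 5/22) → index 3
j=1: u_1=8/55 ∈ [1/44, 5/22) → index 3
j=2: u_2=13/55 ∈ [5/22, 4/11) → index 4
j=3: u_3=18/55 ∈ [5/22, 4/11) → index 4
j=4: u_4=23/55 ∈ [4/11, 19/44) → index 5
j=5: u_5=28/55 ∈ [19/44, 13/22) → index 6
j=6: u_6=3/5 ∈ [13/22, 31/44) → index 7
j=7: u_7=38/55 ∈ [13/22, 31/44) → index 7
j=8: u_8=43/55 ∈ [31/44, 37/44) → index 8
j=9: u_9=48/55 ∈ [37/44, 43/44) → index 9
j=10: u_10=53/55 ∈ [37/44, 43/44) → index 9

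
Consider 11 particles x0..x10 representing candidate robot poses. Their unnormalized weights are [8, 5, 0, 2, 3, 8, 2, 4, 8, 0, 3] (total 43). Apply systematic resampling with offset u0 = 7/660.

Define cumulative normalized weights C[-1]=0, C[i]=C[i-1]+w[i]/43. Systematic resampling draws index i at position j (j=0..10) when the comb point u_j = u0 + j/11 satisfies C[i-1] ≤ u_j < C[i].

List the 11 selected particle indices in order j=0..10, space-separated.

C = [8/43, 13/43, 13/43, 15/43, 18/43, 26/43, 28/43, 32/43, 40/43, 40/43, 1]
j=0: u_0=7/660 ∈ [0, 8/43) → index 0
j=1: u_1=67/660 ∈ [0, 8/43) → index 0
j=2: u_2=127/660 ∈ [8/43, 13/43) → index 1
j=3: u_3=17/60 ∈ [8/43, 13/43) → index 1
j=4: u_4=247/660 ∈ [15/43, 18/43) → index 4
j=5: u_5=307/660 ∈ [18/43, 26/43) → index 5
j=6: u_6=367/660 ∈ [18/43, 26/43) → index 5
j=7: u_7=427/660 ∈ [26/43, 28/43) → index 6
j=8: u_8=487/660 ∈ [28/43, 32/43) → index 7
j=9: u_9=547/660 ∈ [32/43, 40/43) → index 8
j=10: u_10=607/660 ∈ [32/43, 40/43) → index 8

0 0 1 1 4 5 5 6 7 8 8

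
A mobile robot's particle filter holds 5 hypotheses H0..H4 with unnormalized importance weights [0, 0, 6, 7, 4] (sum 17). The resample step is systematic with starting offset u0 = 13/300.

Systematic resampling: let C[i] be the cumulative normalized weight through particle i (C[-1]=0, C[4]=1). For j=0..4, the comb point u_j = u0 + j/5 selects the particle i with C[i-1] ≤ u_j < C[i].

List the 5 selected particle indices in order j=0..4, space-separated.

2 2 3 3 4

C = [0, 0, 6/17, 13/17, 1]
j=0: u_0=13/300 ∈ [0, 6/17) → index 2
j=1: u_1=73/300 ∈ [0, 6/17) → index 2
j=2: u_2=133/300 ∈ [6/17, 13/17) → index 3
j=3: u_3=193/300 ∈ [6/17, 13/17) → index 3
j=4: u_4=253/300 ∈ [13/17, 1) → index 4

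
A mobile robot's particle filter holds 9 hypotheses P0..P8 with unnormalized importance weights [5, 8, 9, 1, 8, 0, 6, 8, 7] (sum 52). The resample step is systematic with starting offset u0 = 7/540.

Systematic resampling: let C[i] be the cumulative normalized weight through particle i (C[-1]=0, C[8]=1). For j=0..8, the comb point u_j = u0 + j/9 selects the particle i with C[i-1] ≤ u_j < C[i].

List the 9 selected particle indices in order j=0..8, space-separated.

0 1 1 2 4 4 6 7 8

C = [5/52, 1/4, 11/26, 23/52, 31/52, 31/52, 37/52, 45/52, 1]
j=0: u_0=7/540 ∈ [0, 5/52) → index 0
j=1: u_1=67/540 ∈ [5/52, 1/4) → index 1
j=2: u_2=127/540 ∈ [5/52, 1/4) → index 1
j=3: u_3=187/540 ∈ [1/4, 11/26) → index 2
j=4: u_4=247/540 ∈ [23/52, 31/52) → index 4
j=5: u_5=307/540 ∈ [23/52, 31/52) → index 4
j=6: u_6=367/540 ∈ [31/52, 37/52) → index 6
j=7: u_7=427/540 ∈ [37/52, 45/52) → index 7
j=8: u_8=487/540 ∈ [45/52, 1) → index 8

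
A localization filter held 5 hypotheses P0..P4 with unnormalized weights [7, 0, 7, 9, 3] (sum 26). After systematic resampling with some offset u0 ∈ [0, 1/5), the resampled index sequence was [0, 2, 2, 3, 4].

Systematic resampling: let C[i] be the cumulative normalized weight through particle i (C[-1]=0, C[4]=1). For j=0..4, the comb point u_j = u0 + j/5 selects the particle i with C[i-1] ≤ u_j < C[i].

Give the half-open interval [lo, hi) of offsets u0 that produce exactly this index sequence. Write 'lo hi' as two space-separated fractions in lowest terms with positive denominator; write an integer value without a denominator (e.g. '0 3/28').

C = [7/26, 7/26, 7/13, 23/26, 1]
j=0 picked index 0: u0 ∈ [0, 7/26)
j=1 picked index 2: u0 ∈ [9/130, 22/65)
j=2 picked index 2: u0 ∈ [-17/130, 9/65)
j=3 picked index 3: u0 ∈ [-4/65, 37/130)
j=4 picked index 4: u0 ∈ [11/130, 1/5)
intersection: [11/130, 9/65)

11/130 9/65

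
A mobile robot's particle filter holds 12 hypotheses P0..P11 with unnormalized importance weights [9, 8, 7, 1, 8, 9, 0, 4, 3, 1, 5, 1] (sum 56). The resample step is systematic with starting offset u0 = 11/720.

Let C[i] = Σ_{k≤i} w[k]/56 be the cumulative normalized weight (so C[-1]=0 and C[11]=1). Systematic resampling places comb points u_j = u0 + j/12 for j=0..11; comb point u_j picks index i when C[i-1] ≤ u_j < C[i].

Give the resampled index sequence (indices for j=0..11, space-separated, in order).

C = [9/56, 17/56, 3/7, 25/56, 33/56, 3/4, 3/4, 23/28, 7/8, 25/28, 55/56, 1]
j=0: u_0=11/720 ∈ [0, 9/56) → index 0
j=1: u_1=71/720 ∈ [0, 9/56) → index 0
j=2: u_2=131/720 ∈ [9/56, 17/56) → index 1
j=3: u_3=191/720 ∈ [9/56, 17/56) → index 1
j=4: u_4=251/720 ∈ [17/56, 3/7) → index 2
j=5: u_5=311/720 ∈ [3/7, 25/56) → index 3
j=6: u_6=371/720 ∈ [25/56, 33/56) → index 4
j=7: u_7=431/720 ∈ [33/56, 3/4) → index 5
j=8: u_8=491/720 ∈ [33/56, 3/4) → index 5
j=9: u_9=551/720 ∈ [3/4, 23/28) → index 7
j=10: u_10=611/720 ∈ [23/28, 7/8) → index 8
j=11: u_11=671/720 ∈ [25/28, 55/56) → index 10

0 0 1 1 2 3 4 5 5 7 8 10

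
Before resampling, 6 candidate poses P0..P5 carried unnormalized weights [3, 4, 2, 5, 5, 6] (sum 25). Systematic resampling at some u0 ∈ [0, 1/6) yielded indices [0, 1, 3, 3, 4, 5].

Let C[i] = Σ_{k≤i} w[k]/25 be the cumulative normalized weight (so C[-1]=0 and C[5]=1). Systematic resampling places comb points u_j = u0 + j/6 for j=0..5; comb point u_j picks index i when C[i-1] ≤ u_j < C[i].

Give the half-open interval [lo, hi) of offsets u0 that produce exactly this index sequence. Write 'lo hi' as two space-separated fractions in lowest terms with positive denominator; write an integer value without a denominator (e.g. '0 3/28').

C = [3/25, 7/25, 9/25, 14/25, 19/25, 1]
j=0 picked index 0: u0 ∈ [0, 3/25)
j=1 picked index 1: u0 ∈ [-7/150, 17/150)
j=2 picked index 3: u0 ∈ [2/75, 17/75)
j=3 picked index 3: u0 ∈ [-7/50, 3/50)
j=4 picked index 4: u0 ∈ [-8/75, 7/75)
j=5 picked index 5: u0 ∈ [-11/150, 1/6)
intersection: [2/75, 3/50)

2/75 3/50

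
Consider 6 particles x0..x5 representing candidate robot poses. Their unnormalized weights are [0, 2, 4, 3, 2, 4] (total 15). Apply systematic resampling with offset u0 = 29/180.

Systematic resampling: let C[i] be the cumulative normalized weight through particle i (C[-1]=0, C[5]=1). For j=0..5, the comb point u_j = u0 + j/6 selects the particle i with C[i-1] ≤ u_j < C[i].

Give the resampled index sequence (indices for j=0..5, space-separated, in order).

C = [0, 2/15, 2/5, 3/5, 11/15, 1]
j=0: u_0=29/180 ∈ [2/15, 2/5) → index 2
j=1: u_1=59/180 ∈ [2/15, 2/5) → index 2
j=2: u_2=89/180 ∈ [2/5, 3/5) → index 3
j=3: u_3=119/180 ∈ [3/5, 11/15) → index 4
j=4: u_4=149/180 ∈ [11/15, 1) → index 5
j=5: u_5=179/180 ∈ [11/15, 1) → index 5

2 2 3 4 5 5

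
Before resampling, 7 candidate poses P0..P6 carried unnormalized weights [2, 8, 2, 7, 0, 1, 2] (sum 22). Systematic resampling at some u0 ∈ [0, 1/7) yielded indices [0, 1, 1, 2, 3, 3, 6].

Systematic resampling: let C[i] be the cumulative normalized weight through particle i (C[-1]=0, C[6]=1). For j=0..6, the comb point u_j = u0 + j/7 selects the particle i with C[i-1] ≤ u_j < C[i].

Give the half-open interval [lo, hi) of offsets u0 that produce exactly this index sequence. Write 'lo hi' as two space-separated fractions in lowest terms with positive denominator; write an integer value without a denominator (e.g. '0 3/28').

C = [1/11, 5/11, 6/11, 19/22, 19/22, 10/11, 1]
j=0 picked index 0: u0 ∈ [0, 1/11)
j=1 picked index 1: u0 ∈ [-4/77, 24/77)
j=2 picked index 1: u0 ∈ [-15/77, 13/77)
j=3 picked index 2: u0 ∈ [2/77, 9/77)
j=4 picked index 3: u0 ∈ [-2/77, 45/154)
j=5 picked index 3: u0 ∈ [-13/77, 23/154)
j=6 picked index 6: u0 ∈ [4/77, 1/7)
intersection: [4/77, 1/11)

4/77 1/11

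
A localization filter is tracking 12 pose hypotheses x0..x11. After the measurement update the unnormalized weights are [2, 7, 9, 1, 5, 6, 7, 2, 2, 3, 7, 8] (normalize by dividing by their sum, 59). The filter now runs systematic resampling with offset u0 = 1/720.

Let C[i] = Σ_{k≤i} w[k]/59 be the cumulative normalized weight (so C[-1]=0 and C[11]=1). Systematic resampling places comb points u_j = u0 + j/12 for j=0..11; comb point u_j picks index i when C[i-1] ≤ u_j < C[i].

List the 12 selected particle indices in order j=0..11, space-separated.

C = [2/59, 9/59, 18/59, 19/59, 24/59, 30/59, 37/59, 39/59, 41/59, 44/59, 51/59, 1]
j=0: u_0=1/720 ∈ [0, 2/59) → index 0
j=1: u_1=61/720 ∈ [2/59, 9/59) → index 1
j=2: u_2=121/720 ∈ [9/59, 18/59) → index 2
j=3: u_3=181/720 ∈ [9/59, 18/59) → index 2
j=4: u_4=241/720 ∈ [19/59, 24/59) → index 4
j=5: u_5=301/720 ∈ [24/59, 30/59) → index 5
j=6: u_6=361/720 ∈ [24/59, 30/59) → index 5
j=7: u_7=421/720 ∈ [30/59, 37/59) → index 6
j=8: u_8=481/720 ∈ [39/59, 41/59) → index 8
j=9: u_9=541/720 ∈ [44/59, 51/59) → index 10
j=10: u_10=601/720 ∈ [44/59, 51/59) → index 10
j=11: u_11=661/720 ∈ [51/59, 1) → index 11

0 1 2 2 4 5 5 6 8 10 10 11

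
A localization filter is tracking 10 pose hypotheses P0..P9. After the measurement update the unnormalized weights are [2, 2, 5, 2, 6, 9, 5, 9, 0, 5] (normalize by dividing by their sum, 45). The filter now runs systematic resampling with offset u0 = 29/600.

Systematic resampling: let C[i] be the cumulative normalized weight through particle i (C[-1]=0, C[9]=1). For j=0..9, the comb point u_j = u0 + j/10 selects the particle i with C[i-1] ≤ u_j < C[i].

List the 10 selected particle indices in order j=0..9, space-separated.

1 2 4 4 5 5 6 7 7 9

C = [2/45, 4/45, 1/5, 11/45, 17/45, 26/45, 31/45, 8/9, 8/9, 1]
j=0: u_0=29/600 ∈ [2/45, 4/45) → index 1
j=1: u_1=89/600 ∈ [4/45, 1/5) → index 2
j=2: u_2=149/600 ∈ [11/45, 17/45) → index 4
j=3: u_3=209/600 ∈ [11/45, 17/45) → index 4
j=4: u_4=269/600 ∈ [17/45, 26/45) → index 5
j=5: u_5=329/600 ∈ [17/45, 26/45) → index 5
j=6: u_6=389/600 ∈ [26/45, 31/45) → index 6
j=7: u_7=449/600 ∈ [31/45, 8/9) → index 7
j=8: u_8=509/600 ∈ [31/45, 8/9) → index 7
j=9: u_9=569/600 ∈ [8/9, 1) → index 9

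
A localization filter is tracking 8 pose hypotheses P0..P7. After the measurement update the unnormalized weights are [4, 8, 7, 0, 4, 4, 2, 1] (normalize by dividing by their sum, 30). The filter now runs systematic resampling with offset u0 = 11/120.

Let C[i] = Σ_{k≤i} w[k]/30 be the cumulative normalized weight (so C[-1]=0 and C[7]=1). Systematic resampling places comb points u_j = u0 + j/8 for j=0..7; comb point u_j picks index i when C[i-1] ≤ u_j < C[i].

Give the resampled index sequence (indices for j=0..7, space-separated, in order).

0 1 1 2 2 4 5 7

C = [2/15, 2/5, 19/30, 19/30, 23/30, 9/10, 29/30, 1]
j=0: u_0=11/120 ∈ [0, 2/15) → index 0
j=1: u_1=13/60 ∈ [2/15, 2/5) → index 1
j=2: u_2=41/120 ∈ [2/15, 2/5) → index 1
j=3: u_3=7/15 ∈ [2/5, 19/30) → index 2
j=4: u_4=71/120 ∈ [2/5, 19/30) → index 2
j=5: u_5=43/60 ∈ [19/30, 23/30) → index 4
j=6: u_6=101/120 ∈ [23/30, 9/10) → index 5
j=7: u_7=29/30 ∈ [29/30, 1) → index 7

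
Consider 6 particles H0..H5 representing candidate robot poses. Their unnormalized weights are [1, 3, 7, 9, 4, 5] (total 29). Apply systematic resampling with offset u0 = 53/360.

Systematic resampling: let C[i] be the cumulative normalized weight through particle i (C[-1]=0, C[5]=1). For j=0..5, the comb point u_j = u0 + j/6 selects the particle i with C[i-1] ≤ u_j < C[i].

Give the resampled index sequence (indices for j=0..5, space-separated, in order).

C = [1/29, 4/29, 11/29, 20/29, 24/29, 1]
j=0: u_0=53/360 ∈ [4/29, 11/29) → index 2
j=1: u_1=113/360 ∈ [4/29, 11/29) → index 2
j=2: u_2=173/360 ∈ [11/29, 20/29) → index 3
j=3: u_3=233/360 ∈ [11/29, 20/29) → index 3
j=4: u_4=293/360 ∈ [20/29, 24/29) → index 4
j=5: u_5=353/360 ∈ [24/29, 1) → index 5

2 2 3 3 4 5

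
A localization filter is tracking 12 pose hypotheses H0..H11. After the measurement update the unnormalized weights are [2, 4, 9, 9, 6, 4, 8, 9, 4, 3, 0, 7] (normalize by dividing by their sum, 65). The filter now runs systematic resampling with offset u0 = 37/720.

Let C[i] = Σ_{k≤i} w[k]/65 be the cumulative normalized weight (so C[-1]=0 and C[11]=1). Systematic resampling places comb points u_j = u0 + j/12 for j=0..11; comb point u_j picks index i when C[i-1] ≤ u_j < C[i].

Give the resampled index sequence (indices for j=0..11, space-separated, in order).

1 2 2 3 4 5 6 6 7 8 9 11

C = [2/65, 6/65, 3/13, 24/65, 6/13, 34/65, 42/65, 51/65, 11/13, 58/65, 58/65, 1]
j=0: u_0=37/720 ∈ [2/65, 6/65) → index 1
j=1: u_1=97/720 ∈ [6/65, 3/13) → index 2
j=2: u_2=157/720 ∈ [6/65, 3/13) → index 2
j=3: u_3=217/720 ∈ [3/13, 24/65) → index 3
j=4: u_4=277/720 ∈ [24/65, 6/13) → index 4
j=5: u_5=337/720 ∈ [6/13, 34/65) → index 5
j=6: u_6=397/720 ∈ [34/65, 42/65) → index 6
j=7: u_7=457/720 ∈ [34/65, 42/65) → index 6
j=8: u_8=517/720 ∈ [42/65, 51/65) → index 7
j=9: u_9=577/720 ∈ [51/65, 11/13) → index 8
j=10: u_10=637/720 ∈ [11/13, 58/65) → index 9
j=11: u_11=697/720 ∈ [58/65, 1) → index 11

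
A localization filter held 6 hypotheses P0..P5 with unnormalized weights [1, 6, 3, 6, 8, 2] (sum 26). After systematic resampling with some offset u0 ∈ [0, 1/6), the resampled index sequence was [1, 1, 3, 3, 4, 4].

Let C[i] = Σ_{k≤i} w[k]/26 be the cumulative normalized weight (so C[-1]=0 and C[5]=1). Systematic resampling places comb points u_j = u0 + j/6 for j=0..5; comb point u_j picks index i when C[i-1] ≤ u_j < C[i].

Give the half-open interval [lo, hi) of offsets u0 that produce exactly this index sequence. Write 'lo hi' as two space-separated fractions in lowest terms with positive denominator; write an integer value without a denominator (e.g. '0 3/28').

2/39 7/78

C = [1/26, 7/26, 5/13, 8/13, 12/13, 1]
j=0 picked index 1: u0 ∈ [1/26, 7/26)
j=1 picked index 1: u0 ∈ [-5/39, 4/39)
j=2 picked index 3: u0 ∈ [2/39, 11/39)
j=3 picked index 3: u0 ∈ [-3/26, 3/26)
j=4 picked index 4: u0 ∈ [-2/39, 10/39)
j=5 picked index 4: u0 ∈ [-17/78, 7/78)
intersection: [2/39, 7/78)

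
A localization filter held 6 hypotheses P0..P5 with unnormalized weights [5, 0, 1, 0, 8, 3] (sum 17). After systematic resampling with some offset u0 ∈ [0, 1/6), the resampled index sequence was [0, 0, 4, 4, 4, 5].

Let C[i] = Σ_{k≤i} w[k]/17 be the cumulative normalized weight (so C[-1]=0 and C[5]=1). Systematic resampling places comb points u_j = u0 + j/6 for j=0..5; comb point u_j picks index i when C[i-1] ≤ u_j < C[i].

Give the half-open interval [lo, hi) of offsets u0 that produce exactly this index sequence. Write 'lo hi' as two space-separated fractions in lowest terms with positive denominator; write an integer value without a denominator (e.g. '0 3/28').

C = [5/17, 5/17, 6/17, 6/17, 14/17, 1]
j=0 picked index 0: u0 ∈ [0, 5/17)
j=1 picked index 0: u0 ∈ [-1/6, 13/102)
j=2 picked index 4: u0 ∈ [1/51, 25/51)
j=3 picked index 4: u0 ∈ [-5/34, 11/34)
j=4 picked index 4: u0 ∈ [-16/51, 8/51)
j=5 picked index 5: u0 ∈ [-1/102, 1/6)
intersection: [1/51, 13/102)

1/51 13/102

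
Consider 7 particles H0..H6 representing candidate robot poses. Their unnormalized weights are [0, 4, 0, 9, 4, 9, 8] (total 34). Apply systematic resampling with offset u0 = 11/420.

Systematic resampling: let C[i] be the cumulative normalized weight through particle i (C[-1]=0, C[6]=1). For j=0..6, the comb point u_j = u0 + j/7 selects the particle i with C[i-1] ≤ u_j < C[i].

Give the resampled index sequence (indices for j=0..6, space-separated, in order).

C = [0, 2/17, 2/17, 13/34, 1/2, 13/17, 1]
j=0: u_0=11/420 ∈ [0, 2/17) → index 1
j=1: u_1=71/420 ∈ [2/17, 13/34) → index 3
j=2: u_2=131/420 ∈ [2/17, 13/34) → index 3
j=3: u_3=191/420 ∈ [13/34, 1/2) → index 4
j=4: u_4=251/420 ∈ [1/2, 13/17) → index 5
j=5: u_5=311/420 ∈ [1/2, 13/17) → index 5
j=6: u_6=53/60 ∈ [13/17, 1) → index 6

1 3 3 4 5 5 6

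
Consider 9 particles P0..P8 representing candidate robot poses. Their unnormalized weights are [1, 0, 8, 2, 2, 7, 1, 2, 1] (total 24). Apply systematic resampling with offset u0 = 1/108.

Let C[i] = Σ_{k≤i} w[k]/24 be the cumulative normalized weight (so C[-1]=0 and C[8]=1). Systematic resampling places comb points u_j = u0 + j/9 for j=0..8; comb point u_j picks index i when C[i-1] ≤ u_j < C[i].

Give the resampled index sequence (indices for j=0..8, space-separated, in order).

0 2 2 2 3 5 5 5 7

C = [1/24, 1/24, 3/8, 11/24, 13/24, 5/6, 7/8, 23/24, 1]
j=0: u_0=1/108 ∈ [0, 1/24) → index 0
j=1: u_1=13/108 ∈ [1/24, 3/8) → index 2
j=2: u_2=25/108 ∈ [1/24, 3/8) → index 2
j=3: u_3=37/108 ∈ [1/24, 3/8) → index 2
j=4: u_4=49/108 ∈ [3/8, 11/24) → index 3
j=5: u_5=61/108 ∈ [13/24, 5/6) → index 5
j=6: u_6=73/108 ∈ [13/24, 5/6) → index 5
j=7: u_7=85/108 ∈ [13/24, 5/6) → index 5
j=8: u_8=97/108 ∈ [7/8, 23/24) → index 7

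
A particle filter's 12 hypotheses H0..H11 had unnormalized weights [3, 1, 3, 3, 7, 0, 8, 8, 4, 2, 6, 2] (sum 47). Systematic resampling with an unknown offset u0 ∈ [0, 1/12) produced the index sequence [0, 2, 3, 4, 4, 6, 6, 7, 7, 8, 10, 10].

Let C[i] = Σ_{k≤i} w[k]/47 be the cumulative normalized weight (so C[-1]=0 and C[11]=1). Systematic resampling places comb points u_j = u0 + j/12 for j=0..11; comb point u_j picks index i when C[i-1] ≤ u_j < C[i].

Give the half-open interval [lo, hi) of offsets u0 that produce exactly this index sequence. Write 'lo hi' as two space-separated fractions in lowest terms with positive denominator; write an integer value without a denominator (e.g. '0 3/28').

1/564 4/141

C = [3/47, 4/47, 7/47, 10/47, 17/47, 17/47, 25/47, 33/47, 37/47, 39/47, 45/47, 1]
j=0 picked index 0: u0 ∈ [0, 3/47)
j=1 picked index 2: u0 ∈ [1/564, 37/564)
j=2 picked index 3: u0 ∈ [-5/282, 13/282)
j=3 picked index 4: u0 ∈ [-7/188, 21/188)
j=4 picked index 4: u0 ∈ [-17/141, 4/141)
j=5 picked index 6: u0 ∈ [-31/564, 65/564)
j=6 picked index 6: u0 ∈ [-13/94, 3/94)
j=7 picked index 7: u0 ∈ [-29/564, 67/564)
j=8 picked index 7: u0 ∈ [-19/141, 5/141)
j=9 picked index 8: u0 ∈ [-9/188, 7/188)
j=10 picked index 10: u0 ∈ [-1/282, 35/282)
j=11 picked index 10: u0 ∈ [-49/564, 23/564)
intersection: [1/564, 4/141)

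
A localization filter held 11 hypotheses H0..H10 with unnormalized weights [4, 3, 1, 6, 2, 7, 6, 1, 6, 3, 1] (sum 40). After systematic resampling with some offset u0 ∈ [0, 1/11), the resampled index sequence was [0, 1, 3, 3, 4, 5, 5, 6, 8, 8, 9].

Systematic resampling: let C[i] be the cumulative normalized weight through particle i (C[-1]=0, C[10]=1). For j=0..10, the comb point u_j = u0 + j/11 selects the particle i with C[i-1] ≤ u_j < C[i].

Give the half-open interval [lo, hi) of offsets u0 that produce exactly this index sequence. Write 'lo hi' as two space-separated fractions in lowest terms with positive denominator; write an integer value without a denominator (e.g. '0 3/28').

C = [1/10, 7/40, 1/5, 7/20, 2/5, 23/40, 29/40, 3/4, 9/10, 39/40, 1]
j=0 picked index 0: u0 ∈ [0, 1/10)
j=1 picked index 1: u0 ∈ [1/110, 37/440)
j=2 picked index 3: u0 ∈ [1/55, 37/220)
j=3 picked index 3: u0 ∈ [-4/55, 17/220)
j=4 picked index 4: u0 ∈ [-3/220, 2/55)
j=5 picked index 5: u0 ∈ [-3/55, 53/440)
j=6 picked index 5: u0 ∈ [-8/55, 13/440)
j=7 picked index 6: u0 ∈ [-27/440, 39/440)
j=8 picked index 8: u0 ∈ [1/44, 19/110)
j=9 picked index 8: u0 ∈ [-3/44, 9/110)
j=10 picked index 9: u0 ∈ [-1/110, 29/440)
intersection: [1/44, 13/440)

1/44 13/440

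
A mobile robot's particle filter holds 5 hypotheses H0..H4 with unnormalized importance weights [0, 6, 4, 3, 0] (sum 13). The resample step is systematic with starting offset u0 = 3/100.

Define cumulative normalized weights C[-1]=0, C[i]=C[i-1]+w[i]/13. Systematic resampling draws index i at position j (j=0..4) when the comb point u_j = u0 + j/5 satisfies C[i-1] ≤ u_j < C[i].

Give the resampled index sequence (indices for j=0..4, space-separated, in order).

C = [0, 6/13, 10/13, 1, 1]
j=0: u_0=3/100 ∈ [0, 6/13) → index 1
j=1: u_1=23/100 ∈ [0, 6/13) → index 1
j=2: u_2=43/100 ∈ [0, 6/13) → index 1
j=3: u_3=63/100 ∈ [6/13, 10/13) → index 2
j=4: u_4=83/100 ∈ [10/13, 1) → index 3

1 1 1 2 3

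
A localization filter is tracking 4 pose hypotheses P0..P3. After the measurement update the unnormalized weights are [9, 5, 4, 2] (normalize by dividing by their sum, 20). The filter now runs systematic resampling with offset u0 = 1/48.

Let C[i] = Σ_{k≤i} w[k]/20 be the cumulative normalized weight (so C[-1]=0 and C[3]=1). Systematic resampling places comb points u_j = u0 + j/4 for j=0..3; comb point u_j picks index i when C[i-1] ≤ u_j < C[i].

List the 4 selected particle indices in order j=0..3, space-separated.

C = [9/20, 7/10, 9/10, 1]
j=0: u_0=1/48 ∈ [0, 9/20) → index 0
j=1: u_1=13/48 ∈ [0, 9/20) → index 0
j=2: u_2=25/48 ∈ [9/20, 7/10) → index 1
j=3: u_3=37/48 ∈ [7/10, 9/10) → index 2

0 0 1 2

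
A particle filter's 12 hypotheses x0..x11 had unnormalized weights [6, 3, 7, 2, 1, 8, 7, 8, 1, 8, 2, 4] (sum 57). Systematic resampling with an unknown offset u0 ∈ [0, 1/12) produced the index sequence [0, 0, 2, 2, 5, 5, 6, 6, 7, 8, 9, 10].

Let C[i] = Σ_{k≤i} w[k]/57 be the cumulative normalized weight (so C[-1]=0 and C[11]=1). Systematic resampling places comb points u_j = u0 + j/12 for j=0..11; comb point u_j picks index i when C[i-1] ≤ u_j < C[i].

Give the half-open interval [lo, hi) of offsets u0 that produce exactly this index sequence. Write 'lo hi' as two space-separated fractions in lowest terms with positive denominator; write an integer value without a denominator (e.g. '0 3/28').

0 1/228

C = [2/19, 3/19, 16/57, 6/19, 1/3, 9/19, 34/57, 14/19, 43/57, 17/19, 53/57, 1]
j=0 picked index 0: u0 ∈ [0, 2/19)
j=1 picked index 0: u0 ∈ [-1/12, 5/228)
j=2 picked index 2: u0 ∈ [-1/114, 13/114)
j=3 picked index 2: u0 ∈ [-7/76, 7/228)
j=4 picked index 5: u0 ∈ [0, 8/57)
j=5 picked index 5: u0 ∈ [-1/12, 13/228)
j=6 picked index 6: u0 ∈ [-1/38, 11/114)
j=7 picked index 6: u0 ∈ [-25/228, 1/76)
j=8 picked index 7: u0 ∈ [-4/57, 4/57)
j=9 picked index 8: u0 ∈ [-1/76, 1/228)
j=10 picked index 9: u0 ∈ [-3/38, 7/114)
j=11 picked index 10: u0 ∈ [-5/228, 1/76)
intersection: [0, 1/228)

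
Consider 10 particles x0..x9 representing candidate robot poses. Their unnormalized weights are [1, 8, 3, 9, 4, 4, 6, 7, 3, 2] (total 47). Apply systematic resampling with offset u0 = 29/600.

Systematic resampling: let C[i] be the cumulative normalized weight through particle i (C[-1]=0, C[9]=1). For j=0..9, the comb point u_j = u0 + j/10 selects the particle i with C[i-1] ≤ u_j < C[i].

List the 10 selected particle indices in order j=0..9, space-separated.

1 1 2 3 4 5 6 7 7 8

C = [1/47, 9/47, 12/47, 21/47, 25/47, 29/47, 35/47, 42/47, 45/47, 1]
j=0: u_0=29/600 ∈ [1/47, 9/47) → index 1
j=1: u_1=89/600 ∈ [1/47, 9/47) → index 1
j=2: u_2=149/600 ∈ [9/47, 12/47) → index 2
j=3: u_3=209/600 ∈ [12/47, 21/47) → index 3
j=4: u_4=269/600 ∈ [21/47, 25/47) → index 4
j=5: u_5=329/600 ∈ [25/47, 29/47) → index 5
j=6: u_6=389/600 ∈ [29/47, 35/47) → index 6
j=7: u_7=449/600 ∈ [35/47, 42/47) → index 7
j=8: u_8=509/600 ∈ [35/47, 42/47) → index 7
j=9: u_9=569/600 ∈ [42/47, 45/47) → index 8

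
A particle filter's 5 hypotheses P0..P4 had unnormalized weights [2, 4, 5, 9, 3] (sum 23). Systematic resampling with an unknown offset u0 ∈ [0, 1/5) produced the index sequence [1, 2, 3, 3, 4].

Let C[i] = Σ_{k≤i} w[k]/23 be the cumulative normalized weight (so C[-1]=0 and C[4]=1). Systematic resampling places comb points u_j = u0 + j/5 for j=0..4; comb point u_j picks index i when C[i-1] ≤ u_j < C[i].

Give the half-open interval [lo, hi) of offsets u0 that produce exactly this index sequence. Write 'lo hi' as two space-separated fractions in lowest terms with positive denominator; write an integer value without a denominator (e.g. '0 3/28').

C = [2/23, 6/23, 11/23, 20/23, 1]
j=0 picked index 1: u0 ∈ [2/23, 6/23)
j=1 picked index 2: u0 ∈ [7/115, 32/115)
j=2 picked index 3: u0 ∈ [9/115, 54/115)
j=3 picked index 3: u0 ∈ [-14/115, 31/115)
j=4 picked index 4: u0 ∈ [8/115, 1/5)
intersection: [2/23, 1/5)

2/23 1/5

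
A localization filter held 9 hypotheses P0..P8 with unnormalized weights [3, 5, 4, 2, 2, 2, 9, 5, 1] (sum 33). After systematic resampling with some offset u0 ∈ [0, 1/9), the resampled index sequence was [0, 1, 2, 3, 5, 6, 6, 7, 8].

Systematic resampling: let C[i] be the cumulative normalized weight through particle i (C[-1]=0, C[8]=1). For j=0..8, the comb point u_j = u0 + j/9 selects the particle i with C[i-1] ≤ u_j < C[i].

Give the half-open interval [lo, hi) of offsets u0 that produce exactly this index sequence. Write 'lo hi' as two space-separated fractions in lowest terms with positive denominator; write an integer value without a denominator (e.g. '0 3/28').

8/99 1/11

C = [1/11, 8/33, 4/11, 14/33, 16/33, 6/11, 9/11, 32/33, 1]
j=0 picked index 0: u0 ∈ [0, 1/11)
j=1 picked index 1: u0 ∈ [-2/99, 13/99)
j=2 picked index 2: u0 ∈ [2/99, 14/99)
j=3 picked index 3: u0 ∈ [1/33, 1/11)
j=4 picked index 5: u0 ∈ [4/99, 10/99)
j=5 picked index 6: u0 ∈ [-1/99, 26/99)
j=6 picked index 6: u0 ∈ [-4/33, 5/33)
j=7 picked index 7: u0 ∈ [4/99, 19/99)
j=8 picked index 8: u0 ∈ [8/99, 1/9)
intersection: [8/99, 1/11)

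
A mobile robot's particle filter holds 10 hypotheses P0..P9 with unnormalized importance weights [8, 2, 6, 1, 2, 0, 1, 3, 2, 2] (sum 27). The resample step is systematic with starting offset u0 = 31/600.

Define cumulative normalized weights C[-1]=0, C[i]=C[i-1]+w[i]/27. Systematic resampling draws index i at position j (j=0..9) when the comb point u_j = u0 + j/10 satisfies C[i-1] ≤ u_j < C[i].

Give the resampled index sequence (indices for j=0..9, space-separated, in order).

0 0 0 1 2 2 4 7 7 9

C = [8/27, 10/27, 16/27, 17/27, 19/27, 19/27, 20/27, 23/27, 25/27, 1]
j=0: u_0=31/600 ∈ [0, 8/27) → index 0
j=1: u_1=91/600 ∈ [0, 8/27) → index 0
j=2: u_2=151/600 ∈ [0, 8/27) → index 0
j=3: u_3=211/600 ∈ [8/27, 10/27) → index 1
j=4: u_4=271/600 ∈ [10/27, 16/27) → index 2
j=5: u_5=331/600 ∈ [10/27, 16/27) → index 2
j=6: u_6=391/600 ∈ [17/27, 19/27) → index 4
j=7: u_7=451/600 ∈ [20/27, 23/27) → index 7
j=8: u_8=511/600 ∈ [20/27, 23/27) → index 7
j=9: u_9=571/600 ∈ [25/27, 1) → index 9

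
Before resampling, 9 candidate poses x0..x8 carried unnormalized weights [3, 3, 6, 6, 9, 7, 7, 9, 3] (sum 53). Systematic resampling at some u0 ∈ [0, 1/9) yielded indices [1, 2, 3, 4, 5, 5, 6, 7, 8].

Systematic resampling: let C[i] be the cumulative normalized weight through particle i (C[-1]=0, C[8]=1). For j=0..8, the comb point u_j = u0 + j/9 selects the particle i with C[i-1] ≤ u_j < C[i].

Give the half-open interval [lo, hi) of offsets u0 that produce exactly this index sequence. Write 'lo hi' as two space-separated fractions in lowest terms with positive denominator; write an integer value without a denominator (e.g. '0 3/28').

C = [3/53, 6/53, 12/53, 18/53, 27/53, 34/53, 41/53, 50/53, 1]
j=0 picked index 1: u0 ∈ [3/53, 6/53)
j=1 picked index 2: u0 ∈ [1/477, 55/477)
j=2 picked index 3: u0 ∈ [2/477, 56/477)
j=3 picked index 4: u0 ∈ [1/159, 28/159)
j=4 picked index 5: u0 ∈ [31/477, 94/477)
j=5 picked index 5: u0 ∈ [-22/477, 41/477)
j=6 picked index 6: u0 ∈ [-4/159, 17/159)
j=7 picked index 7: u0 ∈ [-2/477, 79/477)
j=8 picked index 8: u0 ∈ [26/477, 1/9)
intersection: [31/477, 41/477)

31/477 41/477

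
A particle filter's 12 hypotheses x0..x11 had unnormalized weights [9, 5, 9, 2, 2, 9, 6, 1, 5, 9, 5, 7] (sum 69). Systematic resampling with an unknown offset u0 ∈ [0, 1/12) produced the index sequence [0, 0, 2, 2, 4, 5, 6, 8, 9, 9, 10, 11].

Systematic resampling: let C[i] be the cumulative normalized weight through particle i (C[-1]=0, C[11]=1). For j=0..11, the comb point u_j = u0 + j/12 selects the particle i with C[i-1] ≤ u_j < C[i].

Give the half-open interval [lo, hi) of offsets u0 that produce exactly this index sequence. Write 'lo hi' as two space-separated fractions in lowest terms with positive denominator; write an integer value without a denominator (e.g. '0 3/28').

C = [3/23, 14/69, 1/3, 25/69, 9/23, 12/23, 14/23, 43/69, 16/23, 19/23, 62/69, 1]
j=0 picked index 0: u0 ∈ [0, 3/23)
j=1 picked index 0: u0 ∈ [-1/12, 13/276)
j=2 picked index 2: u0 ∈ [5/138, 1/6)
j=3 picked index 2: u0 ∈ [-13/276, 1/12)
j=4 picked index 4: u0 ∈ [2/69, 4/69)
j=5 picked index 5: u0 ∈ [-7/276, 29/276)
j=6 picked index 6: u0 ∈ [1/46, 5/46)
j=7 picked index 8: u0 ∈ [11/276, 31/276)
j=8 picked index 9: u0 ∈ [2/69, 11/69)
j=9 picked index 9: u0 ∈ [-5/92, 7/92)
j=10 picked index 10: u0 ∈ [-1/138, 3/46)
j=11 picked index 11: u0 ∈ [-5/276, 1/12)
intersection: [11/276, 13/276)

11/276 13/276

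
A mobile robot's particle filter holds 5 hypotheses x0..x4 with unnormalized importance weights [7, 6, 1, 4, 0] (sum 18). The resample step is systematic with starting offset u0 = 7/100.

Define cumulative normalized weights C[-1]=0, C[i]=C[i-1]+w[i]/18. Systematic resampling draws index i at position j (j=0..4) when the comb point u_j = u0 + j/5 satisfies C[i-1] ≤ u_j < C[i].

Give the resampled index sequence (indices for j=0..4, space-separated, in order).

0 0 1 1 3

C = [7/18, 13/18, 7/9, 1, 1]
j=0: u_0=7/100 ∈ [0, 7/18) → index 0
j=1: u_1=27/100 ∈ [0, 7/18) → index 0
j=2: u_2=47/100 ∈ [7/18, 13/18) → index 1
j=3: u_3=67/100 ∈ [7/18, 13/18) → index 1
j=4: u_4=87/100 ∈ [7/9, 1) → index 3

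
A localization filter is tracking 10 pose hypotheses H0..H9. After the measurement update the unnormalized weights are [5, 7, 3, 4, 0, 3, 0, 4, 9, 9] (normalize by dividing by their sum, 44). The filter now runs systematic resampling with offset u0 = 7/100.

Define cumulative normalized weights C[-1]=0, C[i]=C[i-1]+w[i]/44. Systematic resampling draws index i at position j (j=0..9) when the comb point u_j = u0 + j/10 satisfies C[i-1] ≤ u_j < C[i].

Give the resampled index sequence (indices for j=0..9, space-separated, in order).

C = [5/44, 3/11, 15/44, 19/44, 19/44, 1/2, 1/2, 13/22, 35/44, 1]
j=0: u_0=7/100 ∈ [0, 5/44) → index 0
j=1: u_1=17/100 ∈ [5/44, 3/11) → index 1
j=2: u_2=27/100 ∈ [5/44, 3/11) → index 1
j=3: u_3=37/100 ∈ [15/44, 19/44) → index 3
j=4: u_4=47/100 ∈ [19/44, 1/2) → index 5
j=5: u_5=57/100 ∈ [1/2, 13/22) → index 7
j=6: u_6=67/100 ∈ [13/22, 35/44) → index 8
j=7: u_7=77/100 ∈ [13/22, 35/44) → index 8
j=8: u_8=87/100 ∈ [35/44, 1) → index 9
j=9: u_9=97/100 ∈ [35/44, 1) → index 9

0 1 1 3 5 7 8 8 9 9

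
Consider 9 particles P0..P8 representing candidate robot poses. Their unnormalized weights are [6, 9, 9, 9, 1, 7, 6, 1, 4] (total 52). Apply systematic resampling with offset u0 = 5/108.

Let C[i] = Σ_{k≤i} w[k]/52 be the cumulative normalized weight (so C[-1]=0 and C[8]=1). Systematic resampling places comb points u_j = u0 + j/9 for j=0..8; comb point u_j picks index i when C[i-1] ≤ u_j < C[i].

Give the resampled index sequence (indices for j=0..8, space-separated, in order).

C = [3/26, 15/52, 6/13, 33/52, 17/26, 41/52, 47/52, 12/13, 1]
j=0: u_0=5/108 ∈ [0, 3/26) → index 0
j=1: u_1=17/108 ∈ [3/26, 15/52) → index 1
j=2: u_2=29/108 ∈ [3/26, 15/52) → index 1
j=3: u_3=41/108 ∈ [15/52, 6/13) → index 2
j=4: u_4=53/108 ∈ [6/13, 33/52) → index 3
j=5: u_5=65/108 ∈ [6/13, 33/52) → index 3
j=6: u_6=77/108 ∈ [17/26, 41/52) → index 5
j=7: u_7=89/108 ∈ [41/52, 47/52) → index 6
j=8: u_8=101/108 ∈ [12/13, 1) → index 8

0 1 1 2 3 3 5 6 8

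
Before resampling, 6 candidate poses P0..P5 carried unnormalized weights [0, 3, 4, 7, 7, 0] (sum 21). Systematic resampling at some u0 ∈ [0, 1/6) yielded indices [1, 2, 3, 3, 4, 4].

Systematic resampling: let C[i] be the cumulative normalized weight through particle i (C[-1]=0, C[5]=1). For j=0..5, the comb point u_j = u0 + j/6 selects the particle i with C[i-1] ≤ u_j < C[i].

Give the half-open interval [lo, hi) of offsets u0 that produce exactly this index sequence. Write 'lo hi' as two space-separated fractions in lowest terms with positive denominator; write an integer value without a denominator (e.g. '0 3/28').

C = [0, 1/7, 1/3, 2/3, 1, 1]
j=0 picked index 1: u0 ∈ [0, 1/7)
j=1 picked index 2: u0 ∈ [-1/42, 1/6)
j=2 picked index 3: u0 ∈ [0, 1/3)
j=3 picked index 3: u0 ∈ [-1/6, 1/6)
j=4 picked index 4: u0 ∈ [0, 1/3)
j=5 picked index 4: u0 ∈ [-1/6, 1/6)
intersection: [0, 1/7)

0 1/7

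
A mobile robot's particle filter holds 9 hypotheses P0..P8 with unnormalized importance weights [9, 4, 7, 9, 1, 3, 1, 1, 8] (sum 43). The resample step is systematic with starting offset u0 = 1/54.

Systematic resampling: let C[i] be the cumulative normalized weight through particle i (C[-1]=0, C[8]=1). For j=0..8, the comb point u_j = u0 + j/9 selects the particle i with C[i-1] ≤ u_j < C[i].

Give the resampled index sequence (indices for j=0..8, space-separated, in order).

0 0 1 2 2 3 4 7 8

C = [9/43, 13/43, 20/43, 29/43, 30/43, 33/43, 34/43, 35/43, 1]
j=0: u_0=1/54 ∈ [0, 9/43) → index 0
j=1: u_1=7/54 ∈ [0, 9/43) → index 0
j=2: u_2=13/54 ∈ [9/43, 13/43) → index 1
j=3: u_3=19/54 ∈ [13/43, 20/43) → index 2
j=4: u_4=25/54 ∈ [13/43, 20/43) → index 2
j=5: u_5=31/54 ∈ [20/43, 29/43) → index 3
j=6: u_6=37/54 ∈ [29/43, 30/43) → index 4
j=7: u_7=43/54 ∈ [34/43, 35/43) → index 7
j=8: u_8=49/54 ∈ [35/43, 1) → index 8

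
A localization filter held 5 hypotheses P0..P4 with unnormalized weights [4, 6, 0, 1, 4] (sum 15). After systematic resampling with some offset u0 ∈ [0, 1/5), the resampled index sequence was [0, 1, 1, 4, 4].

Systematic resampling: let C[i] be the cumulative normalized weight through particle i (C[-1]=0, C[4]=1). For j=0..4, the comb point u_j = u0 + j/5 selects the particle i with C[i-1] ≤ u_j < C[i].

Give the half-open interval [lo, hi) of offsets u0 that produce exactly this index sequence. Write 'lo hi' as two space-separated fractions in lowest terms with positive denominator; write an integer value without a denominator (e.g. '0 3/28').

C = [4/15, 2/3, 2/3, 11/15, 1]
j=0 picked index 0: u0 ∈ [0, 4/15)
j=1 picked index 1: u0 ∈ [1/15, 7/15)
j=2 picked index 1: u0 ∈ [-2/15, 4/15)
j=3 picked index 4: u0 ∈ [2/15, 2/5)
j=4 picked index 4: u0 ∈ [-1/15, 1/5)
intersection: [2/15, 1/5)

2/15 1/5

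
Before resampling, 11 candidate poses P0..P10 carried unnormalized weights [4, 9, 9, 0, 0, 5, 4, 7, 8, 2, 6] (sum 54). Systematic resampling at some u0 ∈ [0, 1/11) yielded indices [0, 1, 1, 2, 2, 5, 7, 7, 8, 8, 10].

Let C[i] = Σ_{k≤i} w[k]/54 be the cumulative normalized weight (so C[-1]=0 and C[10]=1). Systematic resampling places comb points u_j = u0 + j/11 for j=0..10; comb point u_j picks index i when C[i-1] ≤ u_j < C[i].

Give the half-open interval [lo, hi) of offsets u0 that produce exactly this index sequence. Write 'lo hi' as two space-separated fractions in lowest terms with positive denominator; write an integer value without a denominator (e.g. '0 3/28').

C = [2/27, 13/54, 11/27, 11/27, 11/27, 1/2, 31/54, 19/27, 23/27, 8/9, 1]
j=0 picked index 0: u0 ∈ [0, 2/27)
j=1 picked index 1: u0 ∈ [-5/297, 89/594)
j=2 picked index 1: u0 ∈ [-32/297, 35/594)
j=3 picked index 2: u0 ∈ [-19/594, 40/297)
j=4 picked index 2: u0 ∈ [-73/594, 13/297)
j=5 picked index 5: u0 ∈ [-14/297, 1/22)
j=6 picked index 7: u0 ∈ [17/594, 47/297)
j=7 picked index 7: u0 ∈ [-37/594, 20/297)
j=8 picked index 8: u0 ∈ [-7/297, 37/297)
j=9 picked index 8: u0 ∈ [-34/297, 10/297)
j=10 picked index 10: u0 ∈ [-2/99, 1/11)
intersection: [17/594, 10/297)

17/594 10/297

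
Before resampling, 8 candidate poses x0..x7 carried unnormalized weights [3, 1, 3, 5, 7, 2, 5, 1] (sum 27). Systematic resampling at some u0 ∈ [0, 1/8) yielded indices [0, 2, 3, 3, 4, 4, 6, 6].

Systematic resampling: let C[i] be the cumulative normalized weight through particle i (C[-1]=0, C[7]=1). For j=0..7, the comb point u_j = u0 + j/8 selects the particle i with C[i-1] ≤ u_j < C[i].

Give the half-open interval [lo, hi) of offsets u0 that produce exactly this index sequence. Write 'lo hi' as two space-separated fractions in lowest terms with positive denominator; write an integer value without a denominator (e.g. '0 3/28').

1/36 5/72

C = [1/9, 4/27, 7/27, 4/9, 19/27, 7/9, 26/27, 1]
j=0 picked index 0: u0 ∈ [0, 1/9)
j=1 picked index 2: u0 ∈ [5/216, 29/216)
j=2 picked index 3: u0 ∈ [1/108, 7/36)
j=3 picked index 3: u0 ∈ [-25/216, 5/72)
j=4 picked index 4: u0 ∈ [-1/18, 11/54)
j=5 picked index 4: u0 ∈ [-13/72, 17/216)
j=6 picked index 6: u0 ∈ [1/36, 23/108)
j=7 picked index 6: u0 ∈ [-7/72, 19/216)
intersection: [1/36, 5/72)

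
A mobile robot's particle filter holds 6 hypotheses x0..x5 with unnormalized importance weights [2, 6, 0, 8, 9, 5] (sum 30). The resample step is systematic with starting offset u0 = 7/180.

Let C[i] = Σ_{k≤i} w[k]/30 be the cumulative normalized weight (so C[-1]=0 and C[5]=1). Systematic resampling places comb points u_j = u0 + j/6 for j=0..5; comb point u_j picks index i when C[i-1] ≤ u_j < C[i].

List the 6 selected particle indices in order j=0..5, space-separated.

C = [1/15, 4/15, 4/15, 8/15, 5/6, 1]
j=0: u_0=7/180 ∈ [0, 1/15) → index 0
j=1: u_1=37/180 ∈ [1/15, 4/15) → index 1
j=2: u_2=67/180 ∈ [4/15, 8/15) → index 3
j=3: u_3=97/180 ∈ [8/15, 5/6) → index 4
j=4: u_4=127/180 ∈ [8/15, 5/6) → index 4
j=5: u_5=157/180 ∈ [5/6, 1) → index 5

0 1 3 4 4 5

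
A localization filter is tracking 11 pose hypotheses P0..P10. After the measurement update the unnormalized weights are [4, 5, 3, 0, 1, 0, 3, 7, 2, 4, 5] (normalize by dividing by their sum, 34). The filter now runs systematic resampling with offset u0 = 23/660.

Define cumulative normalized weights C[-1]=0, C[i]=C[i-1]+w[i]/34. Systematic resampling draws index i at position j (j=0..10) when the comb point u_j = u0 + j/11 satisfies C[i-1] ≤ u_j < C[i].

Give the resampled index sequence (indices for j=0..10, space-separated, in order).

0 1 1 2 6 7 7 7 9 10 10

C = [2/17, 9/34, 6/17, 6/17, 13/34, 13/34, 8/17, 23/34, 25/34, 29/34, 1]
j=0: u_0=23/660 ∈ [0, 2/17) → index 0
j=1: u_1=83/660 ∈ [2/17, 9/34) → index 1
j=2: u_2=13/60 ∈ [2/17, 9/34) → index 1
j=3: u_3=203/660 ∈ [9/34, 6/17) → index 2
j=4: u_4=263/660 ∈ [13/34, 8/17) → index 6
j=5: u_5=323/660 ∈ [8/17, 23/34) → index 7
j=6: u_6=383/660 ∈ [8/17, 23/34) → index 7
j=7: u_7=443/660 ∈ [8/17, 23/34) → index 7
j=8: u_8=503/660 ∈ [25/34, 29/34) → index 9
j=9: u_9=563/660 ∈ [29/34, 1) → index 10
j=10: u_10=623/660 ∈ [29/34, 1) → index 10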